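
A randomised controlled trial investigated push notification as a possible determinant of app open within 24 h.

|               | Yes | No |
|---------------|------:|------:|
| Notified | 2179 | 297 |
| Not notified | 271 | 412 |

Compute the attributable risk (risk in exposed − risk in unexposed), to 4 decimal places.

Cells: a = 2179, b = 297, c = 271, d = 412.
Risk in exposed = 2179/2476 = 0.880048; risk in unexposed = 271/683 = 0.396779.
Risk difference = 0.880048 − 0.396779 = 0.483270

0.4833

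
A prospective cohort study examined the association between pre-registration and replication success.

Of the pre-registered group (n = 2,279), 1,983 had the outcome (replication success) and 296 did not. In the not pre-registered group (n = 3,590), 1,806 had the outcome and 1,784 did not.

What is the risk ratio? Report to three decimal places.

1.730

From the description: a = 1983, b = 296, c = 1806, d = 1784.
Risk in exposed = 1983/2279 = 0.87012; risk in unexposed = 1806/3590 = 0.50306.
RR = 0.87012 / 0.50306 = 1.72964
The risk among the exposed is 1.73 times that among the unexposed.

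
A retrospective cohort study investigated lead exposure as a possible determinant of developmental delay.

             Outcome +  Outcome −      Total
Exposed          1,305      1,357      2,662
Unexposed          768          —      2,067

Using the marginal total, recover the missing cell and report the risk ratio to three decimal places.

The missing cell is in the unexposed row: 2067 − 768 = 1299.
So a = 1305, b = 1357, c = 768, d = 1299.
RR = [a/(a+b)] / [c/(c+d)] = (1305/2662) / (768/2067) = 0.49023/0.37155 = 1.31942

1.319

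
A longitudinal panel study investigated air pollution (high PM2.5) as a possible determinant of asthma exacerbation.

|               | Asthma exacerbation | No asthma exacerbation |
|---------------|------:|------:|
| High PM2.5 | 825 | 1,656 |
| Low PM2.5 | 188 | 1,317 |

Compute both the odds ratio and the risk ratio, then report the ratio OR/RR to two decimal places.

Cells: a = 825, b = 1656, c = 188, d = 1317.
OR = (825·1317)/(1656·188) = 1086525/311328 = 3.48997
Risk in exposed = 825/2481 = 0.33253; risk in unexposed = 188/1505 = 0.12492; RR = 2.66199
OR/RR = 3.48997 / 2.66199 = 1.31104
The outcome is not rare, so the OR lies further from 1 than the RR.

1.31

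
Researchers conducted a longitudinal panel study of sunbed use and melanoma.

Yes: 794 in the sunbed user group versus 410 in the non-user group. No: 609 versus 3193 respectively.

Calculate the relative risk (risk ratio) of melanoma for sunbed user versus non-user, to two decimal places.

4.97

From the description: a = 794, b = 609, c = 410, d = 3193.
Risk in exposed = 794/1403 = 0.56593; risk in unexposed = 410/3603 = 0.11379.
RR = 0.56593 / 0.11379 = 4.97328
The risk among the exposed is 4.97 times that among the unexposed.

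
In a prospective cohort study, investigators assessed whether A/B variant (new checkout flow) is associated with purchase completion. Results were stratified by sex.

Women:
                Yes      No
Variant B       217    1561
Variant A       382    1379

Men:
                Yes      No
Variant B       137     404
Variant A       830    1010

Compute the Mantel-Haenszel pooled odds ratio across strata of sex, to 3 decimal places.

OR_MH = Σ(aᵢdᵢ/nᵢ) / Σ(bᵢcᵢ/nᵢ), where nᵢ is the stratum total.
Stratum 1 (Women): n = 3539; a·d/n = 217·1379/3539 = 84.5558; b·c/n = 1561·382/3539 = 168.4945
Stratum 2 (Men): n = 2381; a·d/n = 137·1010/2381 = 58.1142; b·c/n = 404·830/2381 = 140.8316
OR_MH = (84.5558 + 58.1142) / (168.4945 + 140.8316) = 142.6700 / 309.3261 = 0.46123

0.461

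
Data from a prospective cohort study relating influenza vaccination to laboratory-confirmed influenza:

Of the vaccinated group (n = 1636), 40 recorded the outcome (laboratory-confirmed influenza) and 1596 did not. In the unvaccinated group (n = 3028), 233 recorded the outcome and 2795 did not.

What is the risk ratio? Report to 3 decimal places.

0.318

From the description: a = 40, b = 1596, c = 233, d = 2795.
Risk in exposed = 40/1636 = 0.02445; risk in unexposed = 233/3028 = 0.07695.
RR = 0.02445 / 0.07695 = 0.31774
The risk is 68% lower among the exposed than among the unexposed.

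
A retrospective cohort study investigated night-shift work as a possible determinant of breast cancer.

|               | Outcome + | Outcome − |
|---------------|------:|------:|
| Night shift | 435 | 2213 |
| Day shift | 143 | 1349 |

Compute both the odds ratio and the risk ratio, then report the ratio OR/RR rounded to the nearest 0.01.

1.08

Cells: a = 435, b = 2213, c = 143, d = 1349.
OR = (435·1349)/(2213·143) = 586815/316459 = 1.85432
Risk in exposed = 435/2648 = 0.16427; risk in unexposed = 143/1492 = 0.09584; RR = 1.71397
OR/RR = 1.85432 / 1.71397 = 1.08188
The outcome is not rare, so the OR lies further from 1 than the RR.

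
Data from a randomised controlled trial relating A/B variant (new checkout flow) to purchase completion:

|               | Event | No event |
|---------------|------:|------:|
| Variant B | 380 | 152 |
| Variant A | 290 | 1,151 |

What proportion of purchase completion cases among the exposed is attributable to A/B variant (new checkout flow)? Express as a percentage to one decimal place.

71.8

Cells: a = 380, b = 152, c = 290, d = 1151.
Risk in exposed = 380/532 = 0.71429; risk in unexposed = 290/1441 = 0.20125.
RR = 0.71429/0.20125 = 3.54926
AR% = (RR − 1)/RR × 100 = (3.54926 − 1)/3.54926 × 100 = 71.8251%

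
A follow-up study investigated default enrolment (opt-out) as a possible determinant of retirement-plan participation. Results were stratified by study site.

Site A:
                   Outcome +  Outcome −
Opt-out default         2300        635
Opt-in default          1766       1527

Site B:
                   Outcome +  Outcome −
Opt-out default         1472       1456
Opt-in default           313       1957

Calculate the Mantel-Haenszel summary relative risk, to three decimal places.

1.843

RR_MH = Σ(aᵢ·n₀ᵢ/nᵢ) / Σ(cᵢ·n₁ᵢ/nᵢ), with n₁ᵢ = aᵢ+bᵢ (exposed), n₀ᵢ = cᵢ+dᵢ (unexposed), nᵢ = n₁ᵢ+n₀ᵢ.
Stratum 1 (Site A): n₁ = 2935, n₀ = 3293, n = 6228; a·n₀/n = 2300·3293/6228 = 1216.1047; c·n₁/n = 1766·2935/6228 = 832.2431
Stratum 2 (Site B): n₁ = 2928, n₀ = 2270, n = 5198; a·n₀/n = 1472·2270/5198 = 642.8319; c·n₁/n = 313·2928/5198 = 176.3109
RR_MH = (1216.1047 + 642.8319) / (832.2431 + 176.3109) = 1858.9365 / 1008.5540 = 1.84317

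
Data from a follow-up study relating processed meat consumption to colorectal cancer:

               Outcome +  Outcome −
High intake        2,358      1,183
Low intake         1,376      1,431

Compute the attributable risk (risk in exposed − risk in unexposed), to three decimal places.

Cells: a = 2358, b = 1183, c = 1376, d = 1431.
Risk in exposed = 2358/3541 = 0.665914; risk in unexposed = 1376/2807 = 0.490203.
Risk difference = 0.665914 − 0.490203 = 0.175711

0.176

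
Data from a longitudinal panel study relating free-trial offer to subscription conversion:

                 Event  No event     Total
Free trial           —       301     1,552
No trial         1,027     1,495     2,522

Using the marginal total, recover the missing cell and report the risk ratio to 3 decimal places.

The missing cell is in the exposed row: 1552 − 301 = 1251.
So a = 1251, b = 301, c = 1027, d = 1495.
RR = [a/(a+b)] / [c/(c+d)] = (1251/1552) / (1027/2522) = 0.80606/0.40722 = 1.97943

1.979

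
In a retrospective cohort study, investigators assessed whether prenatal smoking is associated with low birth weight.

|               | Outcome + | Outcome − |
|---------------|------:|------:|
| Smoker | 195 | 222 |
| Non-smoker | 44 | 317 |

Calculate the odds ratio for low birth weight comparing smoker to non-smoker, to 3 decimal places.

Cells: a = 195, b = 222, c = 44, d = 317.
OR = (a·d)/(b·c) = (195 × 317) / (222 × 44) = 61815 / 9768 = 6.32832
The odds of low birth weight are about 6.33 times as high in the smoker group.

6.328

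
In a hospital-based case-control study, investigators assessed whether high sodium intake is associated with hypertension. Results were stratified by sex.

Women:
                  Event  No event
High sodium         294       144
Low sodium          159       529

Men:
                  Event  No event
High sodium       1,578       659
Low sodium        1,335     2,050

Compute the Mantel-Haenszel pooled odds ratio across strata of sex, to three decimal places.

4.035

OR_MH = Σ(aᵢdᵢ/nᵢ) / Σ(bᵢcᵢ/nᵢ), where nᵢ is the stratum total.
Stratum 1 (Women): n = 1126; a·d/n = 294·529/1126 = 138.1226; b·c/n = 144·159/1126 = 20.3339
Stratum 2 (Men): n = 5622; a·d/n = 1578·2050/5622 = 575.4002; b·c/n = 659·1335/5622 = 156.4861
OR_MH = (138.1226 + 575.4002) / (20.3339 + 156.4861) = 713.5228 / 176.8201 = 4.03530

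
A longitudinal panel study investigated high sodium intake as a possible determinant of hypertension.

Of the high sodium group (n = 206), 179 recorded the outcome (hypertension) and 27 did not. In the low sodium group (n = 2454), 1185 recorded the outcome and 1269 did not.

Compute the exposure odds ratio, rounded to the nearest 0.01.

7.10

From the description: a = 179, b = 27, c = 1185, d = 1269.
OR = (a·d)/(b·c) = (179 × 1269) / (27 × 1185) = 227151 / 31995 = 7.09958
The odds of hypertension are about 7.10 times as high in the high sodium group.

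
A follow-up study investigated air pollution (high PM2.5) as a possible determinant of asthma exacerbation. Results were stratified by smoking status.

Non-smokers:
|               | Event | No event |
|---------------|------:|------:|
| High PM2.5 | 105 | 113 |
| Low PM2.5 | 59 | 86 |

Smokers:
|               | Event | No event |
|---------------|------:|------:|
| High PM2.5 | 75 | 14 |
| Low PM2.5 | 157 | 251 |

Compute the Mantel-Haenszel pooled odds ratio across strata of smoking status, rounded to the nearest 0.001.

2.754

OR_MH = Σ(aᵢdᵢ/nᵢ) / Σ(bᵢcᵢ/nᵢ), where nᵢ is the stratum total.
Stratum 1 (Non-smokers): n = 363; a·d/n = 105·86/363 = 24.8760; b·c/n = 113·59/363 = 18.3664
Stratum 2 (Smokers): n = 497; a·d/n = 75·251/497 = 37.8773; b·c/n = 14·157/497 = 4.4225
OR_MH = (24.8760 + 37.8773) / (18.3664 + 4.4225) = 62.7533 / 22.7889 = 2.75367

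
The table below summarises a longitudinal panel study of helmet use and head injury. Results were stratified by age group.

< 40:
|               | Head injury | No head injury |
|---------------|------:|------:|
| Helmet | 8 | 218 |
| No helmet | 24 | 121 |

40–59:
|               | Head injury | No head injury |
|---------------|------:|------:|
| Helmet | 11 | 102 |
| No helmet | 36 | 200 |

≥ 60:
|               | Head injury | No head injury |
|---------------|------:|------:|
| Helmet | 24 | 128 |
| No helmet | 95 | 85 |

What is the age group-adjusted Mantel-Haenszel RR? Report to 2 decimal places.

0.34

RR_MH = Σ(aᵢ·n₀ᵢ/nᵢ) / Σ(cᵢ·n₁ᵢ/nᵢ), with n₁ᵢ = aᵢ+bᵢ (exposed), n₀ᵢ = cᵢ+dᵢ (unexposed), nᵢ = n₁ᵢ+n₀ᵢ.
Stratum 1 (< 40): n₁ = 226, n₀ = 145, n = 371; a·n₀/n = 8·145/371 = 3.1267; c·n₁/n = 24·226/371 = 14.6199
Stratum 2 (40–59): n₁ = 113, n₀ = 236, n = 349; a·n₀/n = 11·236/349 = 7.4384; c·n₁/n = 36·113/349 = 11.6562
Stratum 3 (≥ 60): n₁ = 152, n₀ = 180, n = 332; a·n₀/n = 24·180/332 = 13.0120; c·n₁/n = 95·152/332 = 43.4940
RR_MH = (3.1267 + 7.4384 + 13.0120) / (14.6199 + 11.6562 + 43.4940) = 23.5771 / 69.7701 = 0.33793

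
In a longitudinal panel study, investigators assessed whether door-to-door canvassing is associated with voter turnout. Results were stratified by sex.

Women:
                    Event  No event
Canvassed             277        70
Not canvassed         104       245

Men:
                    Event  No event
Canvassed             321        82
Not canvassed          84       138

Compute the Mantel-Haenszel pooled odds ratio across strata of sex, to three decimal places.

7.839

OR_MH = Σ(aᵢdᵢ/nᵢ) / Σ(bᵢcᵢ/nᵢ), where nᵢ is the stratum total.
Stratum 1 (Women): n = 696; a·d/n = 277·245/696 = 97.5072; b·c/n = 70·104/696 = 10.4598
Stratum 2 (Men): n = 625; a·d/n = 321·138/625 = 70.8768; b·c/n = 82·84/625 = 11.0208
OR_MH = (97.5072 + 70.8768) / (10.4598 + 11.0208) = 168.3840 / 21.4806 = 7.83890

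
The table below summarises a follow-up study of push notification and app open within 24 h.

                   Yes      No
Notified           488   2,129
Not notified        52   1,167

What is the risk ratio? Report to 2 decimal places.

4.37

Cells: a = 488, b = 2129, c = 52, d = 1167.
Risk in exposed = 488/2617 = 0.18647; risk in unexposed = 52/1219 = 0.04266.
RR = 0.18647 / 0.04266 = 4.37136
The risk among the exposed is 4.37 times that among the unexposed.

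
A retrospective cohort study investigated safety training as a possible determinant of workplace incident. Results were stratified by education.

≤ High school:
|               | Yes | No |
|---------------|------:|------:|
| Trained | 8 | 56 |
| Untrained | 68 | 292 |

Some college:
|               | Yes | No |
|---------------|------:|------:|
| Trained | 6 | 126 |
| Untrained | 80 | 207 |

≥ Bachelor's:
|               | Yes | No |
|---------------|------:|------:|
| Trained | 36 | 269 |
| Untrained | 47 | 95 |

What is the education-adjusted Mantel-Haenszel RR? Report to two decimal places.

0.33

RR_MH = Σ(aᵢ·n₀ᵢ/nᵢ) / Σ(cᵢ·n₁ᵢ/nᵢ), with n₁ᵢ = aᵢ+bᵢ (exposed), n₀ᵢ = cᵢ+dᵢ (unexposed), nᵢ = n₁ᵢ+n₀ᵢ.
Stratum 1 (≤ High school): n₁ = 64, n₀ = 360, n = 424; a·n₀/n = 8·360/424 = 6.7925; c·n₁/n = 68·64/424 = 10.2642
Stratum 2 (Some college): n₁ = 132, n₀ = 287, n = 419; a·n₀/n = 6·287/419 = 4.1098; c·n₁/n = 80·132/419 = 25.2029
Stratum 3 (≥ Bachelor's): n₁ = 305, n₀ = 142, n = 447; a·n₀/n = 36·142/447 = 11.4362; c·n₁/n = 47·305/447 = 32.0694
RR_MH = (6.7925 + 4.1098 + 11.4362) / (10.2642 + 25.2029 + 32.0694) = 22.3385 / 67.5364 = 0.33076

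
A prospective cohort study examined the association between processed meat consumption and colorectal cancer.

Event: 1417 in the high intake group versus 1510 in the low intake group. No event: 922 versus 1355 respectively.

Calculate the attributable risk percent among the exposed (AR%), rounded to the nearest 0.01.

From the description: a = 1417, b = 922, c = 1510, d = 1355.
Risk in exposed = 1417/2339 = 0.60581; risk in unexposed = 1510/2865 = 0.52705.
RR = 0.60581/0.52705 = 1.14944
AR% = (RR − 1)/RR × 100 = (1.14944 − 1)/1.14944 × 100 = 13.0013%

13.00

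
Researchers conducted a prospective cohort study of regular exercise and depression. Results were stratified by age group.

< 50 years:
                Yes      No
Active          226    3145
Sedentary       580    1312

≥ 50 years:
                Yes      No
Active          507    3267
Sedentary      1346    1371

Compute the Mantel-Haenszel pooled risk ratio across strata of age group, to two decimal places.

RR_MH = Σ(aᵢ·n₀ᵢ/nᵢ) / Σ(cᵢ·n₁ᵢ/nᵢ), with n₁ᵢ = aᵢ+bᵢ (exposed), n₀ᵢ = cᵢ+dᵢ (unexposed), nᵢ = n₁ᵢ+n₀ᵢ.
Stratum 1 (< 50 years): n₁ = 3371, n₀ = 1892, n = 5263; a·n₀/n = 226·1892/5263 = 81.2449; c·n₁/n = 580·3371/5263 = 371.4953
Stratum 2 (≥ 50 years): n₁ = 3774, n₀ = 2717, n = 6491; a·n₀/n = 507·2717/6491 = 212.2198; c·n₁/n = 1346·3774/6491 = 782.5919
RR_MH = (81.2449 + 212.2198) / (371.4953 + 782.5919) = 293.4648 / 1154.0872 = 0.25428

0.25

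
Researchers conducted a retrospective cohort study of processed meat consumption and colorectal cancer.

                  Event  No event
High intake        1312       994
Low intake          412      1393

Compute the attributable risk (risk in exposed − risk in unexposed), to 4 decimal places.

Cells: a = 1312, b = 994, c = 412, d = 1393.
Risk in exposed = 1312/2306 = 0.568951; risk in unexposed = 412/1805 = 0.228255.
Risk difference = 0.568951 − 0.228255 = 0.340696

0.3407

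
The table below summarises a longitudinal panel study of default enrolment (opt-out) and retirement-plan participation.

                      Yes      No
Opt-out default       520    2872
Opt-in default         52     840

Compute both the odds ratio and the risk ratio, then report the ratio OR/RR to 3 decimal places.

1.112

Cells: a = 520, b = 2872, c = 52, d = 840.
OR = (520·840)/(2872·52) = 436800/149344 = 2.92479
Risk in exposed = 520/3392 = 0.15330; risk in unexposed = 52/892 = 0.05830; RR = 2.62972
OR/RR = 2.92479 / 2.62972 = 1.11221
The outcome is not rare, so the OR lies further from 1 than the RR.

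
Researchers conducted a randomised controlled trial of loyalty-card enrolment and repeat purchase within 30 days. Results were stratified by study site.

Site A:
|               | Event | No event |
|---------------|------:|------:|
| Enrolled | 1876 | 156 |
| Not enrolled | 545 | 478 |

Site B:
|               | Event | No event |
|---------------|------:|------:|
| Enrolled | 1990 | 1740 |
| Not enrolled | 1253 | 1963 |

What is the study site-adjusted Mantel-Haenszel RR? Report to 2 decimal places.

RR_MH = Σ(aᵢ·n₀ᵢ/nᵢ) / Σ(cᵢ·n₁ᵢ/nᵢ), with n₁ᵢ = aᵢ+bᵢ (exposed), n₀ᵢ = cᵢ+dᵢ (unexposed), nᵢ = n₁ᵢ+n₀ᵢ.
Stratum 1 (Site A): n₁ = 2032, n₀ = 1023, n = 3055; a·n₀/n = 1876·1023/3055 = 628.1990; c·n₁/n = 545·2032/3055 = 362.5008
Stratum 2 (Site B): n₁ = 3730, n₀ = 3216, n = 6946; a·n₀/n = 1990·3216/6946 = 921.3706; c·n₁/n = 1253·3730/6946 = 672.8606
RR_MH = (628.1990 + 921.3706) / (362.5008 + 672.8606) = 1549.5696 / 1035.3615 = 1.49665

1.50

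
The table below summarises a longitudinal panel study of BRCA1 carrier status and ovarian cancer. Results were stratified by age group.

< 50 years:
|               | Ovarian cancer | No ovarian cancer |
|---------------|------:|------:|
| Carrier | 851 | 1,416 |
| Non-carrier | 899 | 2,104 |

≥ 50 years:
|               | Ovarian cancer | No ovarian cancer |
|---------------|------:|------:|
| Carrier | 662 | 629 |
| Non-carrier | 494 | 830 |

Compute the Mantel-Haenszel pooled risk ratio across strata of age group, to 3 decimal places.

RR_MH = Σ(aᵢ·n₀ᵢ/nᵢ) / Σ(cᵢ·n₁ᵢ/nᵢ), with n₁ᵢ = aᵢ+bᵢ (exposed), n₀ᵢ = cᵢ+dᵢ (unexposed), nᵢ = n₁ᵢ+n₀ᵢ.
Stratum 1 (< 50 years): n₁ = 2267, n₀ = 3003, n = 5270; a·n₀/n = 851·3003/5270 = 484.9247; c·n₁/n = 899·2267/5270 = 386.7235
Stratum 2 (≥ 50 years): n₁ = 1291, n₀ = 1324, n = 2615; a·n₀/n = 662·1324/2615 = 335.1771; c·n₁/n = 494·1291/2615 = 243.8830
RR_MH = (484.9247 + 335.1771) / (386.7235 + 243.8830) = 820.1017 / 630.6065 = 1.30050

1.300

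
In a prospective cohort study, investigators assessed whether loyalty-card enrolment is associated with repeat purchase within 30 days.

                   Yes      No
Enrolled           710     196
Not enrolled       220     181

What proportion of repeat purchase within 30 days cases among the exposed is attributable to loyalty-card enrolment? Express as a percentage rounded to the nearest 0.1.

Cells: a = 710, b = 196, c = 220, d = 181.
Risk in exposed = 710/906 = 0.78366; risk in unexposed = 220/401 = 0.54863.
RR = 0.78366/0.54863 = 1.42841
AR% = (RR − 1)/RR × 100 = (1.42841 − 1)/1.42841 × 100 = 29.9919%

30.0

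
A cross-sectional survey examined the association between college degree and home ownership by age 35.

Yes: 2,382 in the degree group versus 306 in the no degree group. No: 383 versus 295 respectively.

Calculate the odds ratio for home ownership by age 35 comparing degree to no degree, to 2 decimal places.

6.00

From the description: a = 2382, b = 383, c = 306, d = 295.
OR = (a·d)/(b·c) = (2382 × 295) / (383 × 306) = 702690 / 117198 = 5.99575
The odds of home ownership by age 35 are about 6.00 times as high in the degree group.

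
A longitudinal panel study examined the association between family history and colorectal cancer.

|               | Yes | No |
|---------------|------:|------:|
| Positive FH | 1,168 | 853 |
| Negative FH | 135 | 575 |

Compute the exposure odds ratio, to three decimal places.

Cells: a = 1168, b = 853, c = 135, d = 575.
OR = (a·d)/(b·c) = (1168 × 575) / (853 × 135) = 671600 / 115155 = 5.83214
The odds of colorectal cancer are about 5.83 times as high in the positive fh group.

5.832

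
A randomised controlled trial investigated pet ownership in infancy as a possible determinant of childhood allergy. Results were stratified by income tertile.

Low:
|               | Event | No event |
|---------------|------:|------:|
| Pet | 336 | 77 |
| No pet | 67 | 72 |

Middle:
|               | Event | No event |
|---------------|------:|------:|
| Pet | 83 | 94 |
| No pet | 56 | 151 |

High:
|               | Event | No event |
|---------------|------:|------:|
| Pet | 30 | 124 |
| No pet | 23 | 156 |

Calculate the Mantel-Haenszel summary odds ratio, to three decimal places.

2.863

OR_MH = Σ(aᵢdᵢ/nᵢ) / Σ(bᵢcᵢ/nᵢ), where nᵢ is the stratum total.
Stratum 1 (Low): n = 552; a·d/n = 336·72/552 = 43.8261; b·c/n = 77·67/552 = 9.3460
Stratum 2 (Middle): n = 384; a·d/n = 83·151/384 = 32.6380; b·c/n = 94·56/384 = 13.7083
Stratum 3 (High): n = 333; a·d/n = 30·156/333 = 14.0541; b·c/n = 124·23/333 = 8.5646
OR_MH = (43.8261 + 32.6380 + 14.0541) / (9.3460 + 13.7083 + 8.5646) = 90.5182 / 31.6189 = 2.86279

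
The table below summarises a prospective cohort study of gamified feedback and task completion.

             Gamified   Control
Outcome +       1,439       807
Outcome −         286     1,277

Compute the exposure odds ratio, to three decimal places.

7.962

Reading the table with exposure as columns: a = 1439 (Gamified, case), b = 286 (Gamified, non-case), c = 807 (Control, case), d = 1277.
OR = (a·d)/(b·c) = (1439 × 1277) / (286 × 807) = 1837603 / 230802 = 7.96182
The odds of task completion are about 7.96 times as high in the gamified group.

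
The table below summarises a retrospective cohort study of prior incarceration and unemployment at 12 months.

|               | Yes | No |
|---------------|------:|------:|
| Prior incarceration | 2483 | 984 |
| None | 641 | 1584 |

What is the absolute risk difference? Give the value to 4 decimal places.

0.4281

Cells: a = 2483, b = 984, c = 641, d = 1584.
Risk in exposed = 2483/3467 = 0.716181; risk in unexposed = 641/2225 = 0.288090.
Risk difference = 0.716181 − 0.288090 = 0.428091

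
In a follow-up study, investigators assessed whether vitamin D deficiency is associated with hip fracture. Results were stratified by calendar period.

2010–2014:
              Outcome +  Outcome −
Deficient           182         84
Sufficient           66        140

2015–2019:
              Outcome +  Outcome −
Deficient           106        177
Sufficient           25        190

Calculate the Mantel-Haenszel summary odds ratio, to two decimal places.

4.58

OR_MH = Σ(aᵢdᵢ/nᵢ) / Σ(bᵢcᵢ/nᵢ), where nᵢ is the stratum total.
Stratum 1 (2010–2014): n = 472; a·d/n = 182·140/472 = 53.9831; b·c/n = 84·66/472 = 11.7458
Stratum 2 (2015–2019): n = 498; a·d/n = 106·190/498 = 40.4418; b·c/n = 177·25/498 = 8.8855
OR_MH = (53.9831 + 40.4418) / (11.7458 + 8.8855) = 94.4248 / 20.6313 = 4.57677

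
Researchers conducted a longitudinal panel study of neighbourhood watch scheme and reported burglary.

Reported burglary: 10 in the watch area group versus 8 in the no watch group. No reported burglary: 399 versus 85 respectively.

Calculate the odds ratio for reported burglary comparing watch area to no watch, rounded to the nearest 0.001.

0.266

From the description: a = 10, b = 399, c = 8, d = 85.
OR = (a·d)/(b·c) = (10 × 85) / (399 × 8) = 850 / 3192 = 0.26629
Exposure is associated with lower odds of reported burglary (OR = 0.27 < 1).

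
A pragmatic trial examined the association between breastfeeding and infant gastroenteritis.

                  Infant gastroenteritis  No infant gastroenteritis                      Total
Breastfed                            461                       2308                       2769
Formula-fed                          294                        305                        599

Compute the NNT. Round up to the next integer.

Risk in treated group = 461/2769 = 0.16649; risk in control = 294/599 = 0.49082.
Absolute risk reduction = 0.49082 − 0.16649 = 0.32433
NNT = 1 / ARR = 1 / 0.32433 = 3.083 → round up → 4

4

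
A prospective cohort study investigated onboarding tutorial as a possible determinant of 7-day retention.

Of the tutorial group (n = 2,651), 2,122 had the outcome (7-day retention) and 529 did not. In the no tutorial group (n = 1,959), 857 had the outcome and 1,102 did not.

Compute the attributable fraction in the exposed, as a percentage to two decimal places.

From the description: a = 2122, b = 529, c = 857, d = 1102.
Risk in exposed = 2122/2651 = 0.80045; risk in unexposed = 857/1959 = 0.43747.
RR = 0.80045/0.43747 = 1.82974
AR% = (RR − 1)/RR × 100 = (1.82974 − 1)/1.82974 × 100 = 45.3474%

45.35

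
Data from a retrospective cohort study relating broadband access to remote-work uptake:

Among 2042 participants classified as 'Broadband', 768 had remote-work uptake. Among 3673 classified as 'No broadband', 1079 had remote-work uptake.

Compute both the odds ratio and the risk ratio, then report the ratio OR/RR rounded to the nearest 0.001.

1.132

From the description: a = 768, b = 1274, c = 1079, d = 2594.
OR = (768·2594)/(1274·1079) = 1992192/1374646 = 1.44924
Risk in exposed = 768/2042 = 0.37610; risk in unexposed = 1079/3673 = 0.29377; RR = 1.28028
OR/RR = 1.44924 / 1.28028 = 1.13197
The outcome is not rare, so the OR lies further from 1 than the RR.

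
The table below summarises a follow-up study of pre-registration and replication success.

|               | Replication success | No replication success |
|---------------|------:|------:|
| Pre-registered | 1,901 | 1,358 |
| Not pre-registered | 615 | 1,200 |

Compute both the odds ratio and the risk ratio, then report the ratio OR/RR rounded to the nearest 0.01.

Cells: a = 1901, b = 1358, c = 615, d = 1200.
OR = (1901·1200)/(1358·615) = 2281200/835170 = 2.73142
Risk in exposed = 1901/3259 = 0.58331; risk in unexposed = 615/1815 = 0.33884; RR = 1.72147
OR/RR = 2.73142 / 1.72147 = 1.58668
The outcome is not rare, so the OR lies further from 1 than the RR.

1.59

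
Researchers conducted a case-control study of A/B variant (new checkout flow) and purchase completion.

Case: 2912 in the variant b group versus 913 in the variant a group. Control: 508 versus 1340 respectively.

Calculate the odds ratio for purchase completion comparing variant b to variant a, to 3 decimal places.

From the description: a = 2912, b = 508, c = 913, d = 1340.
OR = (a·d)/(b·c) = (2912 × 1340) / (508 × 913) = 3902080 / 463804 = 8.41321
The odds of purchase completion are about 8.41 times as high in the variant b group.

8.413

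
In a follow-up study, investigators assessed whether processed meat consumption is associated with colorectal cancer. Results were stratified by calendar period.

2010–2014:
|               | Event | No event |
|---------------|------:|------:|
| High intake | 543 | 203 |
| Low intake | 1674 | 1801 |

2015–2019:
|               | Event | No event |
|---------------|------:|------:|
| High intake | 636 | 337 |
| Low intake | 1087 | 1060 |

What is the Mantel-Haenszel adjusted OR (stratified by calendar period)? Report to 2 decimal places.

2.26

OR_MH = Σ(aᵢdᵢ/nᵢ) / Σ(bᵢcᵢ/nᵢ), where nᵢ is the stratum total.
Stratum 1 (2010–2014): n = 4221; a·d/n = 543·1801/4221 = 231.6851; b·c/n = 203·1674/4221 = 80.5075
Stratum 2 (2015–2019): n = 3120; a·d/n = 636·1060/3120 = 216.0769; b·c/n = 337·1087/3120 = 117.4099
OR_MH = (231.6851 + 216.0769) / (80.5075 + 117.4099) = 447.7621 / 197.9174 = 2.26237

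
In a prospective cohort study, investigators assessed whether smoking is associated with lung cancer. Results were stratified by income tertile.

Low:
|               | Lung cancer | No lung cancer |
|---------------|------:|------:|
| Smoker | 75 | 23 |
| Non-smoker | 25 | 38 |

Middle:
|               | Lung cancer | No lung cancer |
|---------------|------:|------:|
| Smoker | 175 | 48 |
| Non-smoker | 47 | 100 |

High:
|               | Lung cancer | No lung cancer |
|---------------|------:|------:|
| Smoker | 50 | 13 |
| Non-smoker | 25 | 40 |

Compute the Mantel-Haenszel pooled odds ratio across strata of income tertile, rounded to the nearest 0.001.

6.604

OR_MH = Σ(aᵢdᵢ/nᵢ) / Σ(bᵢcᵢ/nᵢ), where nᵢ is the stratum total.
Stratum 1 (Low): n = 161; a·d/n = 75·38/161 = 17.7019; b·c/n = 23·25/161 = 3.5714
Stratum 2 (Middle): n = 370; a·d/n = 175·100/370 = 47.2973; b·c/n = 48·47/370 = 6.0973
Stratum 3 (High): n = 128; a·d/n = 50·40/128 = 15.6250; b·c/n = 13·25/128 = 2.5391
OR_MH = (17.7019 + 47.2973 + 15.6250) / (3.5714 + 6.0973 + 2.5391) = 80.6242 / 12.2078 = 6.60432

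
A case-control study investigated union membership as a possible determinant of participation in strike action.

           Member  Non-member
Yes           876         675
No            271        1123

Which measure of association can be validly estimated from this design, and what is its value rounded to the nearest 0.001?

Reading the table with exposure as columns: a = 876 (Member, case), b = 271 (Member, non-case), c = 675 (Non-member, case), d = 1123.
This is a case-control study: participants were sampled on outcome status, so risks in the source population cannot be estimated directly — relative risk is not valid here. The odds ratio is the appropriate measure.
OR = (a·d)/(b·c) = (876 × 1123) / (271 × 675) = 983748 / 182925 = 5.37788

5.378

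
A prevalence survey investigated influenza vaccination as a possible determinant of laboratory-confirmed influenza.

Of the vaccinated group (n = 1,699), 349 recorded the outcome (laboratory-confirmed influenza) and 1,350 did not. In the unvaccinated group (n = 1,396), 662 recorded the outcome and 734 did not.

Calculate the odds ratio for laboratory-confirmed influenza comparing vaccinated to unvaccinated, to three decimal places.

0.287

From the description: a = 349, b = 1350, c = 662, d = 734.
OR = (a·d)/(b·c) = (349 × 734) / (1350 × 662) = 256166 / 893700 = 0.28664
Exposure is associated with lower odds of laboratory-confirmed influenza (OR = 0.29 < 1).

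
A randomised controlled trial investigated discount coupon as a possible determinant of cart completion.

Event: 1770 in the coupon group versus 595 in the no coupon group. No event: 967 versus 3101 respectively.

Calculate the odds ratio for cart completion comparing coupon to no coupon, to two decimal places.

From the description: a = 1770, b = 967, c = 595, d = 3101.
OR = (a·d)/(b·c) = (1770 × 3101) / (967 × 595) = 5488770 / 575365 = 9.53963
The odds of cart completion are about 9.54 times as high in the coupon group.

9.54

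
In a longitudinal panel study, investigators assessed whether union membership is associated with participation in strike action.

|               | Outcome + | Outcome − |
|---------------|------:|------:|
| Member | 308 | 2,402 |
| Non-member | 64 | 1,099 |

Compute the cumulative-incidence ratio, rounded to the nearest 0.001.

2.065

Cells: a = 308, b = 2402, c = 64, d = 1099.
Risk in exposed = 308/2710 = 0.11365; risk in unexposed = 64/1163 = 0.05503.
RR = 0.11365 / 0.05503 = 2.06529
The risk among the exposed is 2.07 times that among the unexposed.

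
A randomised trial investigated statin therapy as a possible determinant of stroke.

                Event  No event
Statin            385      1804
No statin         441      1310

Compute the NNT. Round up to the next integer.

Risk in treated group = 385/2189 = 0.17588; risk in control = 441/1751 = 0.25186.
Absolute risk reduction = 0.25186 − 0.17588 = 0.07598
NNT = 1 / ARR = 1 / 0.07598 = 13.162 → round up → 14

14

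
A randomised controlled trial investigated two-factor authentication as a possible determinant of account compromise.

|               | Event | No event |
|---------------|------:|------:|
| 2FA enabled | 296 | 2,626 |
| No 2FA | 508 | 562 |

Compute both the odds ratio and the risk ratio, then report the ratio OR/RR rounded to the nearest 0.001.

Cells: a = 296, b = 2626, c = 508, d = 562.
OR = (296·562)/(2626·508) = 166352/1334008 = 0.12470
Risk in exposed = 296/2922 = 0.10130; risk in unexposed = 508/1070 = 0.47477; RR = 0.21337
OR/RR = 0.12470 / 0.21337 = 0.58444
The outcome is not rare, so the OR lies further from 1 than the RR.

0.584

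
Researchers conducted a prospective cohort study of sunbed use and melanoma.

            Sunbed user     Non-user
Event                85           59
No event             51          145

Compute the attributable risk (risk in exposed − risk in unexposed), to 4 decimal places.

Reading the table with exposure as columns: a = 85 (Sunbed user, case), b = 51 (Sunbed user, non-case), c = 59 (Non-user, case), d = 145.
Risk in exposed = 85/136 = 0.625000; risk in unexposed = 59/204 = 0.289216.
Risk difference = 0.625000 − 0.289216 = 0.335784

0.3358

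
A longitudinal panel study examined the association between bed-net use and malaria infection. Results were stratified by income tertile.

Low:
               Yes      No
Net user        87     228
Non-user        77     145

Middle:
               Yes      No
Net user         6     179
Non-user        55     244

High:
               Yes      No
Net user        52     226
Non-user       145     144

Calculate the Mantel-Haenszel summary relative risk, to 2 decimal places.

0.48

RR_MH = Σ(aᵢ·n₀ᵢ/nᵢ) / Σ(cᵢ·n₁ᵢ/nᵢ), with n₁ᵢ = aᵢ+bᵢ (exposed), n₀ᵢ = cᵢ+dᵢ (unexposed), nᵢ = n₁ᵢ+n₀ᵢ.
Stratum 1 (Low): n₁ = 315, n₀ = 222, n = 537; a·n₀/n = 87·222/537 = 35.9665; c·n₁/n = 77·315/537 = 45.1676
Stratum 2 (Middle): n₁ = 185, n₀ = 299, n = 484; a·n₀/n = 6·299/484 = 3.7066; c·n₁/n = 55·185/484 = 21.0227
Stratum 3 (High): n₁ = 278, n₀ = 289, n = 567; a·n₀/n = 52·289/567 = 26.5044; c·n₁/n = 145·278/567 = 71.0935
RR_MH = (35.9665 + 3.7066 + 26.5044) / (45.1676 + 21.0227 + 71.0935) = 66.1775 / 137.2838 = 0.48205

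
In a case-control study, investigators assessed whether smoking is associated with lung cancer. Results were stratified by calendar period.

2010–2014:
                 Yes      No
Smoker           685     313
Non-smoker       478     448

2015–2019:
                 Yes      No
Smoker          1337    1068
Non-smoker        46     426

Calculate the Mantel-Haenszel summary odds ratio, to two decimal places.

3.77

OR_MH = Σ(aᵢdᵢ/nᵢ) / Σ(bᵢcᵢ/nᵢ), where nᵢ is the stratum total.
Stratum 1 (2010–2014): n = 1924; a·d/n = 685·448/1924 = 159.5010; b·c/n = 313·478/1924 = 77.7620
Stratum 2 (2015–2019): n = 2877; a·d/n = 1337·426/2877 = 197.9708; b·c/n = 1068·46/2877 = 17.0761
OR_MH = (159.5010 + 197.9708) / (77.7620 + 17.0761) = 357.4718 / 94.8381 = 3.76929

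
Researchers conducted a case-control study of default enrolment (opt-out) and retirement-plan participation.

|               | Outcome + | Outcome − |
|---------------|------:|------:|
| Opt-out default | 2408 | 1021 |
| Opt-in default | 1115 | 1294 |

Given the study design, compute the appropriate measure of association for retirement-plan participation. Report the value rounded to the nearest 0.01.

2.74

Cells: a = 2408, b = 1021, c = 1115, d = 1294.
This is a case-control study: participants were sampled on outcome status, so risks in the source population cannot be estimated directly — relative risk is not valid here. The odds ratio is the appropriate measure.
OR = (a·d)/(b·c) = (2408 × 1294) / (1021 × 1115) = 3115952 / 1138415 = 2.73710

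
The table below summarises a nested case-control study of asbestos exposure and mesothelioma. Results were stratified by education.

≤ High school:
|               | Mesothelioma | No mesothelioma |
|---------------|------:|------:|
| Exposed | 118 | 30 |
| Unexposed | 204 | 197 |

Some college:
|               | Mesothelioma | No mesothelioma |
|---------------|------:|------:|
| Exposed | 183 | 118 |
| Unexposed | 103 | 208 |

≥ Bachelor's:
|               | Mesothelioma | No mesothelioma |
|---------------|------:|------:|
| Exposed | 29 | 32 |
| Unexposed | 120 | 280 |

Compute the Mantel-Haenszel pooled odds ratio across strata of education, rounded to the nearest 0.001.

OR_MH = Σ(aᵢdᵢ/nᵢ) / Σ(bᵢcᵢ/nᵢ), where nᵢ is the stratum total.
Stratum 1 (≤ High school): n = 549; a·d/n = 118·197/549 = 42.3424; b·c/n = 30·204/549 = 11.1475
Stratum 2 (Some college): n = 612; a·d/n = 183·208/612 = 62.1961; b·c/n = 118·103/612 = 19.8595
Stratum 3 (≥ Bachelor's): n = 461; a·d/n = 29·280/461 = 17.6139; b·c/n = 32·120/461 = 8.3297
OR_MH = (42.3424 + 62.1961 + 17.6139) / (11.1475 + 19.8595 + 8.3297) = 122.1524 / 39.3367 = 3.10530

3.105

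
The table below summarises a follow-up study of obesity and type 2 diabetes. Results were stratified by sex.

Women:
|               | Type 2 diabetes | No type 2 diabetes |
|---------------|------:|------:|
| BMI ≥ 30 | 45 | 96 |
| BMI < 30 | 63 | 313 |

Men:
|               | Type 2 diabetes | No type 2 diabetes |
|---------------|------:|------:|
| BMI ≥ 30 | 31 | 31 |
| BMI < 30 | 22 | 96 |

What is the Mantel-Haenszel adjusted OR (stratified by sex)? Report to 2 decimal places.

OR_MH = Σ(aᵢdᵢ/nᵢ) / Σ(bᵢcᵢ/nᵢ), where nᵢ is the stratum total.
Stratum 1 (Women): n = 517; a·d/n = 45·313/517 = 27.2437; b·c/n = 96·63/517 = 11.6983
Stratum 2 (Men): n = 180; a·d/n = 31·96/180 = 16.5333; b·c/n = 31·22/180 = 3.7889
OR_MH = (27.2437 + 16.5333) / (11.6983 + 3.7889) = 43.7770 / 15.4871 = 2.82667

2.83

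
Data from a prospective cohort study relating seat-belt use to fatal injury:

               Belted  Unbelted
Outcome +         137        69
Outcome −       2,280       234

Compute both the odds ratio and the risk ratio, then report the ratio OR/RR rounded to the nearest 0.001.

Reading the table with exposure as columns: a = 137 (Belted, case), b = 2280 (Belted, non-case), c = 69 (Unbelted, case), d = 234.
OR = (137·234)/(2280·69) = 32058/157320 = 0.20378
Risk in exposed = 137/2417 = 0.05668; risk in unexposed = 69/303 = 0.22772; RR = 0.24891
OR/RR = 0.20378 / 0.24891 = 0.81868
The outcome is not rare, so the OR lies further from 1 than the RR.

0.819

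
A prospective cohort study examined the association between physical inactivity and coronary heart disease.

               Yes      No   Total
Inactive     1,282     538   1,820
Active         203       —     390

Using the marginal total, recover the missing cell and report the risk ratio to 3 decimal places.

1.353

The missing cell is in the unexposed row: 390 − 203 = 187.
So a = 1282, b = 538, c = 203, d = 187.
RR = [a/(a+b)] / [c/(c+d)] = (1282/1820) / (203/390) = 0.70440/0.52051 = 1.35327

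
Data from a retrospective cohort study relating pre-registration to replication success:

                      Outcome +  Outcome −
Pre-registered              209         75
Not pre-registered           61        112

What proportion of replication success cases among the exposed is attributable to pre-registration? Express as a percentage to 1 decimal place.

52.1

Cells: a = 209, b = 75, c = 61, d = 112.
Risk in exposed = 209/284 = 0.73592; risk in unexposed = 61/173 = 0.35260.
RR = 0.73592/0.35260 = 2.08710
AR% = (RR − 1)/RR × 100 = (2.08710 − 1)/2.08710 × 100 = 52.0867%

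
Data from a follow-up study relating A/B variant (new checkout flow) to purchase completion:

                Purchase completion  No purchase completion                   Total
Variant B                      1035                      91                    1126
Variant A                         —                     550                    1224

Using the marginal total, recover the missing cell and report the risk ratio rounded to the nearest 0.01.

The missing cell is in the unexposed row: 1224 − 550 = 674.
So a = 1035, b = 91, c = 674, d = 550.
RR = [a/(a+b)] / [c/(c+d)] = (1035/1126) / (674/1224) = 0.91918/0.55065 = 1.66926

1.67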